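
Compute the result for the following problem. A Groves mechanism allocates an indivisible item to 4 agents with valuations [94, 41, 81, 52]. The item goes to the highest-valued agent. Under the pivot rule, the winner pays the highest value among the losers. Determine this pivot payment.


Step 1: The efficient winner is agent 0 with value 94
Step 2: Other agents' values: [41, 81, 52]
Step 3: Pivot payment = max(others) = 81
Step 4: The winner pays 81

81


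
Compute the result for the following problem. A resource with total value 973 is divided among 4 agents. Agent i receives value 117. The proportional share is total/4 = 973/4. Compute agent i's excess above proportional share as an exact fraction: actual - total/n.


Step 1: Proportional share = 973/4
Step 2: Agent's actual allocation = 117
Step 3: Excess = 117 - 973/4 = -505/4

-505/4


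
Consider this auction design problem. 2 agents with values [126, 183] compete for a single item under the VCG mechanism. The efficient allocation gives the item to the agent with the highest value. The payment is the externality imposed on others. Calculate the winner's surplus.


Step 1: The winner is the agent with the highest value: agent 1 with value 183
Step 2: Values of other agents: [126]
Step 3: VCG payment = max of others' values = 126
Step 4: Surplus = 183 - 126 = 57

57


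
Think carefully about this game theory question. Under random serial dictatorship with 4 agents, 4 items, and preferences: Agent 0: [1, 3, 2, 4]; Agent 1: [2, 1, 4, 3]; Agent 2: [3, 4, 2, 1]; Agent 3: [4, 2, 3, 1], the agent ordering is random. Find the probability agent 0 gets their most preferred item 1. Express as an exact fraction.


Step 1: Agent 0 wants item 1
Step 2: There are 24 possible orderings of agents
Step 3: In 24 orderings, agent 0 gets item 1
Step 4: Probability = 24/24 = 1

1


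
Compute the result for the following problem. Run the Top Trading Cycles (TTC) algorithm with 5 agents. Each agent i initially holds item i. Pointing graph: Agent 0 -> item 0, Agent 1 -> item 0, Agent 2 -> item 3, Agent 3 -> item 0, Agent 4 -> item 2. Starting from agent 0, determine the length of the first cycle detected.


Step 1: Trace the pointer graph from agent 0: 0 -> 0
Step 2: A cycle is detected when we revisit agent 0
Step 3: The cycle is: 0 -> 0
Step 4: Cycle length = 1

1


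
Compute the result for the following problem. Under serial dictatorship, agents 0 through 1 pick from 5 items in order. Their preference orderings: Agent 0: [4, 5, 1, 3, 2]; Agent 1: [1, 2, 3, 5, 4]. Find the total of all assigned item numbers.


Step 1: Agent 0 picks item 4
Step 2: Agent 1 picks item 1
Step 3: Sum = 4 + 1 = 5

5


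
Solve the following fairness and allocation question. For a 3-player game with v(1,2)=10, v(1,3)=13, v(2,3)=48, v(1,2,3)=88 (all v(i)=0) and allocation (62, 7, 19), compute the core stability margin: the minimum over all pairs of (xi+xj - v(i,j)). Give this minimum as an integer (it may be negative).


Step 1: Slack for coalition (1,2): x1+x2 - v12 = 69 - 10 = 59
Step 2: Slack for coalition (1,3): x1+x3 - v13 = 81 - 13 = 68
Step 3: Slack for coalition (2,3): x2+x3 - v23 = 26 - 48 = -22
Step 4: Minimum slack = min(59, 68, -22) = -22, attained by (2,3); coalition (2,3) can block (slack < 0), so the allocation is not in the core

-22


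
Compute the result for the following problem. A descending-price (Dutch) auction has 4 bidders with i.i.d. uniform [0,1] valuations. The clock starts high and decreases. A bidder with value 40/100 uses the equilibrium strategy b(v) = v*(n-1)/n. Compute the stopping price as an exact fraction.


Step 1: Dutch auctions are strategically equivalent to first-price auctions
Step 2: The equilibrium bid is b(v) = v*(n-1)/n
Step 3: b = 2/5 * 3/4
Step 4: b = 3/10

3/10


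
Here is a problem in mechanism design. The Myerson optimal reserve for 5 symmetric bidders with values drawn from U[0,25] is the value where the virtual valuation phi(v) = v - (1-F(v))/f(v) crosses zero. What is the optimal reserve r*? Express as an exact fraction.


Step 1: For U[0,25], F(v) = v/25 and f(v) = 1/25
Step 2: phi(v) = v - (1 - v/25)/(1/25) = v - (25 - v) = 2v - 25
Step 3: Set phi(r*) = 0: 2r* - 25 = 0
Step 4: r* = 25/2 (the number of bidders n = 5 does not enter)

25/2


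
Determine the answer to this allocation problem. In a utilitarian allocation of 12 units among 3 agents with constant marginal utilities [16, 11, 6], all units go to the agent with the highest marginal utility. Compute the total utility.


Step 1: The marginal utilities are [16, 11, 6]
Step 2: The highest marginal utility is 16
Step 3: All 12 units go to that agent
Step 4: Total utility = 16 * 12 = 192

192


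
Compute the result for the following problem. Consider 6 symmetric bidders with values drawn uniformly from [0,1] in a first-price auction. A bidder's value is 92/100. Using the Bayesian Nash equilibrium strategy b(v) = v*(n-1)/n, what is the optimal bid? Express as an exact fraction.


Step 1: The symmetric BNE bidding function is b(v) = v * (n-1) / n
Step 2: Substitute v = 23/25 and n = 6
Step 3: b = 23/25 * 5/6
Step 4: b = 23/30

23/30


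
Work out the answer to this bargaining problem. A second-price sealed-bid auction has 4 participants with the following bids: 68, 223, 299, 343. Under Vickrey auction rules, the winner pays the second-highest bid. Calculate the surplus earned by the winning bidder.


Step 1: Sort bids in descending order: 343, 299, 223, 68
Step 2: The winning bid is the highest: 343
Step 3: The payment equals the second-highest bid: 299
Step 4: Surplus = winner's bid - payment = 343 - 299 = 44

44


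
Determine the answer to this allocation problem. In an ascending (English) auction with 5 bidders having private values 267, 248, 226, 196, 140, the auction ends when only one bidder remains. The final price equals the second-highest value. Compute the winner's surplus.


Step 1: Identify the highest value: 267
Step 2: Identify the second-highest value: 248
Step 3: The final price = second-highest value = 248
Step 4: Surplus = 267 - 248 = 19

19


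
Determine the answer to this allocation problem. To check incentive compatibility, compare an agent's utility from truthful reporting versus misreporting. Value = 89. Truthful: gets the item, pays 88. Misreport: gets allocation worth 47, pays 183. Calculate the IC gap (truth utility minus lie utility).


Step 1: U(truth) = value - payment = 89 - 88 = 1
Step 2: U(lie) = allocation - payment = 47 - 183 = -136
Step 3: IC gap = 1 - (-136) = 137

137


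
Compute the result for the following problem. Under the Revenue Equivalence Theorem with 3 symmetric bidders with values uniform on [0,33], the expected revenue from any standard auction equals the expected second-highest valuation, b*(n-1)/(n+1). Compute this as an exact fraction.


Step 1: By Revenue Equivalence, expected revenue = b*(n-1)/(n+1)
Step 2: Substituting n = 3, b = 33
Step 3: Revenue = 33*(3-1)/(3+1) = 33*2/4
Step 4: Revenue = 66/4 = 33/2

33/2


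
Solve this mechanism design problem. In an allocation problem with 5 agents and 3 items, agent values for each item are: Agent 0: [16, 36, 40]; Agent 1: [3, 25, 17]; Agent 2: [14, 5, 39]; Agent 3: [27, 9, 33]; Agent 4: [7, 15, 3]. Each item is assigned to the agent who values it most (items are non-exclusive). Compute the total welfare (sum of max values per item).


Step 1: For each item, find the maximum value among all agents.
Step 2: Item 0 -> Agent 3 (value 27)
Step 3: Item 1 -> Agent 0 (value 36)
Step 4: Item 2 -> Agent 0 (value 40)
Step 5: Total welfare = 27 + 36 + 40 = 103

103


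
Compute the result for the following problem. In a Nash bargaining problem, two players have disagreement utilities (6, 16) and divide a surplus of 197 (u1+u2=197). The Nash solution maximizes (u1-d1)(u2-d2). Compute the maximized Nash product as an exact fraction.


Step 1: The Nash solution splits surplus symmetrically above the disagreement point
Step 2: u1 = (total + d1 - d2)/2 = (197 + 6 - 16)/2 = 187/2
Step 3: u2 = (total - d1 + d2)/2 = (197 - 6 + 16)/2 = 207/2
Step 4: Nash product = (187/2 - 6) * (207/2 - 16)
Step 5: = 175/2 * 175/2 = 30625/4

30625/4


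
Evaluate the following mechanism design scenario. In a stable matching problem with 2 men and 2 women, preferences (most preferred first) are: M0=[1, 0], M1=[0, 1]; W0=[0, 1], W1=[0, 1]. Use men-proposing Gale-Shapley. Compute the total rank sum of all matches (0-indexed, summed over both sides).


Step 1: Run Gale-Shapley (men propose, women hold best offer):
  M0 proposes to W1; she accepts
  M1 proposes to W0; she accepts
Step 2: Final matching: W0-M1, W1-M0
Step 3: 0-indexed ranks (man's rank of his match, then woman's): 0 + 1 + 0 + 0
Step 4: Total rank sum = 1

1


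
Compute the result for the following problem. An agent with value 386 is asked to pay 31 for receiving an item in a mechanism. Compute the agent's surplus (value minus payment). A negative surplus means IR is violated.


Step 1: Surplus = value - payment = 386 - 31 = 355
Step 2: IR is satisfied (surplus >= 0)

355


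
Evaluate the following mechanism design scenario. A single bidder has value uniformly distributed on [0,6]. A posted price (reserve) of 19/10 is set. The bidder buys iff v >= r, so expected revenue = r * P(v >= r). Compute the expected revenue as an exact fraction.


Step 1: Posted price r = 19/10, value support [0,6]
Step 2: P(v >= r) = (6 - 19/10)/6 = 41/60
Step 3: Expected revenue = r * P(v >= r) = 19/10 * 41/60
Step 4: Revenue = 779/600

779/600


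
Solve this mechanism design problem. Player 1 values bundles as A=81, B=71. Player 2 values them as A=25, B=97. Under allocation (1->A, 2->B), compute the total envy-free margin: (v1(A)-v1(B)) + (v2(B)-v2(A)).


Step 1: Player 1's margin = v1(A) - v1(B) = 81 - 71 = 10
Step 2: Player 2's margin = v2(B) - v2(A) = 97 - 25 = 72
Step 3: Total margin = 10 + 72 = 82

82


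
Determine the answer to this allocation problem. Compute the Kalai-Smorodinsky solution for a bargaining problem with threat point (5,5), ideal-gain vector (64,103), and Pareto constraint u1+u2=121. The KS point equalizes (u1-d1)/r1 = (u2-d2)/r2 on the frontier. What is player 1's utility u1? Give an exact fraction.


Step 1: At the KS point, (u1-d1)/r1 = (u2-d2)/r2 = t and u1+u2 = 121
Step 2: u1 = d1 + r1*t and u2 = d2 + r2*t, so (d1 + r1*t) + (d2 + r2*t) = 121
Step 3: t = (121 - 5 - 5)/(64 + 103) = 111/167
Step 4: u1 = d1 + r1*t = 5 + 64 * 111/167 = 7939/167
Step 5: (Check: u2 = d2 + r2*t = 12268/167; u1+u2 = 7939/167 + 12268/167 = 121, on the frontier.)

7939/167


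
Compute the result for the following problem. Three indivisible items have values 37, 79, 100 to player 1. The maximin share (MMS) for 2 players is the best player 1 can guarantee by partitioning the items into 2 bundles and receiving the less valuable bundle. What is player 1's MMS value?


Step 1: Item values = 37, 79, 100
Step 2: Enumerate all 2-bundle partitions and take the smaller bundle:
  Partition 1: {37} vs {79,100} -> bundles 37, 179; min = 37
  Partition 2: {79} vs {37,100} -> bundles 79, 137; min = 79
  Partition 3: {100} vs {37,79} -> bundles 100, 116; min = 100
Step 3: MMS = max(37, 79, 100) = 100

100


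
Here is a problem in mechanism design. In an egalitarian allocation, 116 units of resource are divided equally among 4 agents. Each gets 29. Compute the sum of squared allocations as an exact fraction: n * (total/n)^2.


Step 1: Each agent's share = 116/4 = 29
Step 2: Square of each share = (29)^2 = 841
Step 3: Sum of squares = 4 * 841 = 3364

3364


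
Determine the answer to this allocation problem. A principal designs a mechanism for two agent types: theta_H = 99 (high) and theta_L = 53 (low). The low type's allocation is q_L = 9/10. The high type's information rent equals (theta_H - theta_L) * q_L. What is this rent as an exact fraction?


Step 1: theta_H - theta_L = 99 - 53 = 46
Step 2: Information rent = (theta_H - theta_L) * q_L
Step 3: = 46 * 9/10
Step 4: = 207/5

207/5


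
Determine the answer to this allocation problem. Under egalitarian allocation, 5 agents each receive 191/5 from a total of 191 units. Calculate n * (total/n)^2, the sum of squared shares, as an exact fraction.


Step 1: Each agent's share = 191/5
Step 2: Square of each share = (191/5)^2 = 36481/25
Step 3: Sum of squares = 5 * 36481/25 = 36481/5

36481/5


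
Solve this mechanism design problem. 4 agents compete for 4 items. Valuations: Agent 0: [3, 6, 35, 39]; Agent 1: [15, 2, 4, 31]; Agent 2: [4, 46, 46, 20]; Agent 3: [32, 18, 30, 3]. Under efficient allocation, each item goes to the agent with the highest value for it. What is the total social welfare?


Step 1: For each item, find the maximum value among all agents.
Step 2: Item 0 -> Agent 3 (value 32)
Step 3: Item 1 -> Agent 2 (value 46)
Step 4: Item 2 -> Agent 2 (value 46)
Step 5: Item 3 -> Agent 0 (value 39)
Step 6: Total welfare = 32 + 46 + 46 + 39 = 163

163


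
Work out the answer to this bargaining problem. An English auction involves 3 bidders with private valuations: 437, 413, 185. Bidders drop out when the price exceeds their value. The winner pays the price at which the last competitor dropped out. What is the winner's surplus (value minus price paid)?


Step 1: Identify the highest value: 437
Step 2: Identify the second-highest value: 413
Step 3: The final price = second-highest value = 413
Step 4: Surplus = 437 - 413 = 24

24


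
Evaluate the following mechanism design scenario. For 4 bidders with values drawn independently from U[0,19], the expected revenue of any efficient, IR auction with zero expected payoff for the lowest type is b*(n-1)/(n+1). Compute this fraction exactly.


Step 1: By Revenue Equivalence, expected revenue = b*(n-1)/(n+1)
Step 2: Substituting n = 4, b = 19
Step 3: Revenue = 19*(4-1)/(4+1) = 19*3/5
Step 4: Revenue = 57/5

57/5


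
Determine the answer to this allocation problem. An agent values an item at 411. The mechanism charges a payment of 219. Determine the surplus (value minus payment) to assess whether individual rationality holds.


Step 1: Surplus = value - payment = 411 - 219 = 192
Step 2: IR is satisfied (surplus >= 0)

192


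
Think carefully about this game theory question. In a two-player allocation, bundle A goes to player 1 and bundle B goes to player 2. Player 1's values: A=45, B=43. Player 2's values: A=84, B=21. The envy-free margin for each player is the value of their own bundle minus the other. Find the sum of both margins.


Step 1: Player 1's margin = v1(A) - v1(B) = 45 - 43 = 2
Step 2: Player 2's margin = v2(B) - v2(A) = 21 - 84 = -63
Step 3: Total margin = 2 + -63 = -61

-61


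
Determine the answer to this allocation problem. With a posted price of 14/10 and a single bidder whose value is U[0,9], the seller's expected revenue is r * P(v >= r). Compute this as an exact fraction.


Step 1: Posted price r = 7/5, value support [0,9]
Step 2: P(v >= r) = (9 - 7/5)/9 = 38/45
Step 3: Expected revenue = r * P(v >= r) = 7/5 * 38/45
Step 4: Revenue = 266/225

266/225


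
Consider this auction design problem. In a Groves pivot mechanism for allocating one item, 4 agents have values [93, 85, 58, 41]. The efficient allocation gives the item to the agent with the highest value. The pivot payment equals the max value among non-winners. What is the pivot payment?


Step 1: The efficient winner is agent 0 with value 93
Step 2: Other agents' values: [85, 58, 41]
Step 3: Pivot payment = max(others) = 85
Step 4: The winner pays 85

85


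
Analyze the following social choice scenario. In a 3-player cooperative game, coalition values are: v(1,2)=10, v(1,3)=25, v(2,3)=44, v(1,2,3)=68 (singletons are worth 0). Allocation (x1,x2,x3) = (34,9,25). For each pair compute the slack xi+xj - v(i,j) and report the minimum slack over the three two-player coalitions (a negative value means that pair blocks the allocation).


Step 1: Slack for coalition (1,2): x1+x2 - v12 = 43 - 10 = 33
Step 2: Slack for coalition (1,3): x1+x3 - v13 = 59 - 25 = 34
Step 3: Slack for coalition (2,3): x2+x3 - v23 = 34 - 44 = -10
Step 4: Minimum slack = min(33, 34, -10) = -10, attained by (2,3); coalition (2,3) can block (slack < 0), so the allocation is not in the core

-10


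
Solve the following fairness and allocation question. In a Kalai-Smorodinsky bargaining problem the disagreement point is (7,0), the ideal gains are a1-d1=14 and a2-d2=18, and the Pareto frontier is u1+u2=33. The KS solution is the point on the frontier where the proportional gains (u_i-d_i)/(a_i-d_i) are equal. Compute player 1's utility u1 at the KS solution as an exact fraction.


Step 1: At the KS point, (u1-d1)/r1 = (u2-d2)/r2 = t and u1+u2 = 33
Step 2: u1 = d1 + r1*t and u2 = d2 + r2*t, so (d1 + r1*t) + (d2 + r2*t) = 33
Step 3: t = (33 - 7 - 0)/(14 + 18) = 26/32 = 13/16
Step 4: u1 = d1 + r1*t = 7 + 14 * 13/16 = 147/8
Step 5: (Check: u2 = d2 + r2*t = 117/8; u1+u2 = 147/8 + 117/8 = 33, on the frontier.)

147/8


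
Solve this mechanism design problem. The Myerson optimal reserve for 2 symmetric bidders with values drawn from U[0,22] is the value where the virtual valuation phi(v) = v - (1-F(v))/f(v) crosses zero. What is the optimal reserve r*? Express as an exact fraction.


Step 1: For U[0,22], F(v) = v/22 and f(v) = 1/22
Step 2: phi(v) = v - (1 - v/22)/(1/22) = v - (22 - v) = 2v - 22
Step 3: Set phi(r*) = 0: 2r* - 22 = 0
Step 4: r* = 22/2 = 11 (the number of bidders n = 2 does not enter)

11


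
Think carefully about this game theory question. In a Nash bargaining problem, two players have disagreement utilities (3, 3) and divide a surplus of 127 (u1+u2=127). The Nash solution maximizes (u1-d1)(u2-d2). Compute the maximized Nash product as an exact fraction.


Step 1: The Nash solution splits surplus symmetrically above the disagreement point
Step 2: u1 = (total + d1 - d2)/2 = (127 + 3 - 3)/2 = 127/2
Step 3: u2 = (total - d1 + d2)/2 = (127 - 3 + 3)/2 = 127/2
Step 4: Nash product = (127/2 - 3) * (127/2 - 3)
Step 5: = 121/2 * 121/2 = 14641/4

14641/4


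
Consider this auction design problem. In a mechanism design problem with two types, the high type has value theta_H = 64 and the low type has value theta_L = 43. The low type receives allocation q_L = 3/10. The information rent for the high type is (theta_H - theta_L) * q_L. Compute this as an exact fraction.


Step 1: theta_H - theta_L = 64 - 43 = 21
Step 2: Information rent = (theta_H - theta_L) * q_L
Step 3: = 21 * 3/10
Step 4: = 63/10

63/10


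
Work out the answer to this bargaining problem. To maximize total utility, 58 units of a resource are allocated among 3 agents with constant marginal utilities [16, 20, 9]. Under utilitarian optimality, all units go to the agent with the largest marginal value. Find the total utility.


Step 1: The marginal utilities are [16, 20, 9]
Step 2: The highest marginal utility is 20
Step 3: All 58 units go to that agent
Step 4: Total utility = 20 * 58 = 1160

1160


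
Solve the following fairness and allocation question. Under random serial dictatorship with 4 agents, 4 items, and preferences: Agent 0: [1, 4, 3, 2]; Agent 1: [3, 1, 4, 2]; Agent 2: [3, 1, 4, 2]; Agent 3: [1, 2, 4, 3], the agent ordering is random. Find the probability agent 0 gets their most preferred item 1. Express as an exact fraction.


Step 1: Agent 0 wants item 1
Step 2: There are 24 possible orderings of agents
Step 3: In 10 orderings, agent 0 gets item 1
Step 4: Probability = 10/24 = 5/12

5/12


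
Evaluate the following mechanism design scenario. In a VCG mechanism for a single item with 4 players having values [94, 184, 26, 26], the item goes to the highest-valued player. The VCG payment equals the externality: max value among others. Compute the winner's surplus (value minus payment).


Step 1: The winner is the agent with the highest value: agent 1 with value 184
Step 2: Values of other agents: [94, 26, 26]
Step 3: VCG payment = max of others' values = 94
Step 4: Surplus = 184 - 94 = 90

90


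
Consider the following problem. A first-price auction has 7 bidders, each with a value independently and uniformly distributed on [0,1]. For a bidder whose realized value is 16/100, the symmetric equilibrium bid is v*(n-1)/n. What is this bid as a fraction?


Step 1: The symmetric BNE bidding function is b(v) = v * (n-1) / n
Step 2: Substitute v = 4/25 and n = 7
Step 3: b = 4/25 * 6/7
Step 4: b = 24/175

24/175


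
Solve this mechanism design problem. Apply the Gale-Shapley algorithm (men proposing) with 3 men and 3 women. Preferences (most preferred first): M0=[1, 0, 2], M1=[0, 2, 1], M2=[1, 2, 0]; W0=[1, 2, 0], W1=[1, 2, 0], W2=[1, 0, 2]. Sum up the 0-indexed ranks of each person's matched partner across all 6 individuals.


Step 1: Run Gale-Shapley (men propose, women hold best offer):
  M0 proposes to W1; she accepts
  M1 proposes to W0; she accepts
  M2 proposes to W1; she switches from M0
  M0 proposes to W0; rejected
  M0 proposes to W2; she accepts
Step 2: Final matching: W0-M1, W1-M2, W2-M0
Step 3: 0-indexed ranks (man's rank of his match, then woman's): 0 + 0 + 0 + 1 + 2 + 1
Step 4: Total rank sum = 4

4


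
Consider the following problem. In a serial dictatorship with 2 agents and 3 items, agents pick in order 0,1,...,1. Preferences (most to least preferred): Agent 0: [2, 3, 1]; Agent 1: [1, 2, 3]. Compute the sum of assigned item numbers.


Step 1: Agent 0 picks item 2
Step 2: Agent 1 picks item 1
Step 3: Sum = 2 + 1 = 3

3


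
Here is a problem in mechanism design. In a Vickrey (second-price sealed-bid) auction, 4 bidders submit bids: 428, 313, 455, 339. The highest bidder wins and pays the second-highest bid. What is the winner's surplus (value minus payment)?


Step 1: Sort bids in descending order: 455, 428, 339, 313
Step 2: The winning bid is the highest: 455
Step 3: The payment equals the second-highest bid: 428
Step 4: Surplus = winner's bid - payment = 455 - 428 = 27

27


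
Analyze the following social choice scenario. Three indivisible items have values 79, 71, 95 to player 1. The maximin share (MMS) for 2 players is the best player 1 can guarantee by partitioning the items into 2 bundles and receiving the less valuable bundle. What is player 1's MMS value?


Step 1: Item values = 79, 71, 95
Step 2: Enumerate all 2-bundle partitions and take the smaller bundle:
  Partition 1: {79} vs {71,95} -> bundles 79, 166; min = 79
  Partition 2: {71} vs {79,95} -> bundles 71, 174; min = 71
  Partition 3: {95} vs {79,71} -> bundles 95, 150; min = 95
Step 3: MMS = max(79, 71, 95) = 95

95


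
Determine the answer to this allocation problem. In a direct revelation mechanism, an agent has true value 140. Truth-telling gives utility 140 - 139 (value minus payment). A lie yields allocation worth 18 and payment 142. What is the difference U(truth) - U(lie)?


Step 1: U(truth) = value - payment = 140 - 139 = 1
Step 2: U(lie) = allocation - payment = 18 - 142 = -124
Step 3: IC gap = 1 - (-124) = 125

125


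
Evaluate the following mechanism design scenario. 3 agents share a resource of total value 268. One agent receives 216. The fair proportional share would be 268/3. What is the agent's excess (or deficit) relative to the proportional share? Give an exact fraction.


Step 1: Proportional share = 268/3
Step 2: Agent's actual allocation = 216
Step 3: Excess = 216 - 268/3 = 380/3

380/3


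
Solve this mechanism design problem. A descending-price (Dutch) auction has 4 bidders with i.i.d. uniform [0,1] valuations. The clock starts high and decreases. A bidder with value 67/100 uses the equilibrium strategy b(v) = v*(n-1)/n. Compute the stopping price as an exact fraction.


Step 1: Dutch auctions are strategically equivalent to first-price auctions
Step 2: The equilibrium bid is b(v) = v*(n-1)/n
Step 3: b = 67/100 * 3/4
Step 4: b = 201/400

201/400


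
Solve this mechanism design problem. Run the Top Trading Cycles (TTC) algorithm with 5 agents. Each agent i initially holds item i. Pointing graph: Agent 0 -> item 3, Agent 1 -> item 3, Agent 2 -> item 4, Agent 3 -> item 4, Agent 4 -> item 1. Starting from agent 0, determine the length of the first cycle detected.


Step 1: Trace the pointer graph from agent 0: 0 -> 3 -> 4 -> 1 -> 3
Step 2: A cycle is detected when we revisit agent 3
Step 3: The cycle is: 3 -> 4 -> 1 -> 3
Step 4: Cycle length = 3

3


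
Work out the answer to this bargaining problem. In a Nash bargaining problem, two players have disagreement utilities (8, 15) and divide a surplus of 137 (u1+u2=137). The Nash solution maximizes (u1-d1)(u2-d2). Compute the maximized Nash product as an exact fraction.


Step 1: The Nash solution splits surplus symmetrically above the disagreement point
Step 2: u1 = (total + d1 - d2)/2 = (137 + 8 - 15)/2 = 65
Step 3: u2 = (total - d1 + d2)/2 = (137 - 8 + 15)/2 = 72
Step 4: Nash product = (65 - 8) * (72 - 15)
Step 5: = 57 * 57 = 3249

3249


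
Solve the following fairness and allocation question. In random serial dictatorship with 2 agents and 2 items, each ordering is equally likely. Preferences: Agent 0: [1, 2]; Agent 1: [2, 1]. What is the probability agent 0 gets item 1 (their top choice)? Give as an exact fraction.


Step 1: Agent 0 wants item 1
Step 2: There are 2 possible orderings of agents
Step 3: In 2 orderings, agent 0 gets item 1
Step 4: Probability = 2/2 = 1

1


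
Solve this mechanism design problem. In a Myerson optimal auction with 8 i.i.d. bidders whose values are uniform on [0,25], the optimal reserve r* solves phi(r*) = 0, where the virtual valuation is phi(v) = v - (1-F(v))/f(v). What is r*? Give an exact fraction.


Step 1: For U[0,25], F(v) = v/25 and f(v) = 1/25
Step 2: phi(v) = v - (1 - v/25)/(1/25) = v - (25 - v) = 2v - 25
Step 3: Set phi(r*) = 0: 2r* - 25 = 0
Step 4: r* = 25/2 (the number of bidders n = 8 does not enter)

25/2


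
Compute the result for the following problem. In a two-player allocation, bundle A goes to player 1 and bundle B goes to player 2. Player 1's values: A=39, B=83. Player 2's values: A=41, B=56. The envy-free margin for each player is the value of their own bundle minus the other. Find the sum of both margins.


Step 1: Player 1's margin = v1(A) - v1(B) = 39 - 83 = -44
Step 2: Player 2's margin = v2(B) - v2(A) = 56 - 41 = 15
Step 3: Total margin = -44 + 15 = -29

-29


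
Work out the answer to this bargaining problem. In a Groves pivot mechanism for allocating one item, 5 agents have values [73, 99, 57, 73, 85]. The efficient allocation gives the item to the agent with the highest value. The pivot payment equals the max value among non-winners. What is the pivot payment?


Step 1: The efficient winner is agent 1 with value 99
Step 2: Other agents' values: [73, 57, 73, 85]
Step 3: Pivot payment = max(others) = 85
Step 4: The winner pays 85

85


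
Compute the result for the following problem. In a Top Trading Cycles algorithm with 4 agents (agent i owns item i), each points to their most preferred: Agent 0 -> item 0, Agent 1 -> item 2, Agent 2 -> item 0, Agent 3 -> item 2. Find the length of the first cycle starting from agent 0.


Step 1: Trace the pointer graph from agent 0: 0 -> 0
Step 2: A cycle is detected when we revisit agent 0
Step 3: The cycle is: 0 -> 0
Step 4: Cycle length = 1

1


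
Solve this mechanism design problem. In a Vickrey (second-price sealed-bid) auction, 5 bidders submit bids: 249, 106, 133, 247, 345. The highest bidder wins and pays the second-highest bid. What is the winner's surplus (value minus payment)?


Step 1: Sort bids in descending order: 345, 249, 247, 133, 106
Step 2: The winning bid is the highest: 345
Step 3: The payment equals the second-highest bid: 249
Step 4: Surplus = winner's bid - payment = 345 - 249 = 96

96


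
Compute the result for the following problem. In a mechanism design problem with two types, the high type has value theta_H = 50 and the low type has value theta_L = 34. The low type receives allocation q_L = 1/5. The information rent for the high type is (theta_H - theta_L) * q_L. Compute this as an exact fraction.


Step 1: theta_H - theta_L = 50 - 34 = 16
Step 2: Information rent = (theta_H - theta_L) * q_L
Step 3: = 16 * 1/5
Step 4: = 16/5

16/5


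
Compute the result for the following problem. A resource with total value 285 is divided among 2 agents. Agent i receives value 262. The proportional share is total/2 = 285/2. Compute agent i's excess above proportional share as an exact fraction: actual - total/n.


Step 1: Proportional share = 285/2
Step 2: Agent's actual allocation = 262
Step 3: Excess = 262 - 285/2 = 239/2

239/2


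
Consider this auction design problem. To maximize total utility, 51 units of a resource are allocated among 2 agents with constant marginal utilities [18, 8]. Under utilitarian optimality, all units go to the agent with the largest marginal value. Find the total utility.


Step 1: The marginal utilities are [18, 8]
Step 2: The highest marginal utility is 18
Step 3: All 51 units go to that agent
Step 4: Total utility = 18 * 51 = 918

918


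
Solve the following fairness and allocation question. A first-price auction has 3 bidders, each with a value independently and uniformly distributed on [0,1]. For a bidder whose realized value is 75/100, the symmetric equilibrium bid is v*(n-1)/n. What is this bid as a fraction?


Step 1: The symmetric BNE bidding function is b(v) = v * (n-1) / n
Step 2: Substitute v = 3/4 and n = 3
Step 3: b = 3/4 * 2/3
Step 4: b = 1/2

1/2


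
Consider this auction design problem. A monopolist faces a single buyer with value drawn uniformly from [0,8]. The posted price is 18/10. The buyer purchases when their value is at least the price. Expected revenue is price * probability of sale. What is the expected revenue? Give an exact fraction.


Step 1: Posted price r = 9/5, value support [0,8]
Step 2: P(v >= r) = (8 - 9/5)/8 = 31/40
Step 3: Expected revenue = r * P(v >= r) = 9/5 * 31/40
Step 4: Revenue = 279/200

279/200


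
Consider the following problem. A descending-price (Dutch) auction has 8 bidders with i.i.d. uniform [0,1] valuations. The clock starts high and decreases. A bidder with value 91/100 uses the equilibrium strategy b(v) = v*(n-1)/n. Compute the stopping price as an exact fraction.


Step 1: Dutch auctions are strategically equivalent to first-price auctions
Step 2: The equilibrium bid is b(v) = v*(n-1)/n
Step 3: b = 91/100 * 7/8
Step 4: b = 637/800

637/800


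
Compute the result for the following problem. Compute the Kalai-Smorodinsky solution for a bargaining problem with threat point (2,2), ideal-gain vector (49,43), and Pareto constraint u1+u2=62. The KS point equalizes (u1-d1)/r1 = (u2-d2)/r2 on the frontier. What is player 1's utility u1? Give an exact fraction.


Step 1: At the KS point, (u1-d1)/r1 = (u2-d2)/r2 = t and u1+u2 = 62
Step 2: u1 = d1 + r1*t and u2 = d2 + r2*t, so (d1 + r1*t) + (d2 + r2*t) = 62
Step 3: t = (62 - 2 - 2)/(49 + 43) = 58/92 = 29/46
Step 4: u1 = d1 + r1*t = 2 + 49 * 29/46 = 1513/46
Step 5: (Check: u2 = d2 + r2*t = 1339/46; u1+u2 = 1513/46 + 1339/46 = 62, on the frontier.)

1513/46


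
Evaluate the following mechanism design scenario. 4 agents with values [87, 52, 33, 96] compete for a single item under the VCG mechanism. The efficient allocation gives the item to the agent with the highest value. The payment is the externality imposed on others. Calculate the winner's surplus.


Step 1: The winner is the agent with the highest value: agent 3 with value 96
Step 2: Values of other agents: [87, 52, 33]
Step 3: VCG payment = max of others' values = 87
Step 4: Surplus = 96 - 87 = 9

9


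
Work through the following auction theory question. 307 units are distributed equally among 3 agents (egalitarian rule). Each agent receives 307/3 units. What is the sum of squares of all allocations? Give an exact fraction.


Step 1: Each agent's share = 307/3
Step 2: Square of each share = (307/3)^2 = 94249/9
Step 3: Sum of squares = 3 * 94249/9 = 94249/3

94249/3


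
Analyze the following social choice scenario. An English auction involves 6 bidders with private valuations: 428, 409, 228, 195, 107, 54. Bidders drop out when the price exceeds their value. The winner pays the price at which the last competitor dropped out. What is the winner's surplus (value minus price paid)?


Step 1: Identify the highest value: 428
Step 2: Identify the second-highest value: 409
Step 3: The final price = second-highest value = 409
Step 4: Surplus = 428 - 409 = 19

19


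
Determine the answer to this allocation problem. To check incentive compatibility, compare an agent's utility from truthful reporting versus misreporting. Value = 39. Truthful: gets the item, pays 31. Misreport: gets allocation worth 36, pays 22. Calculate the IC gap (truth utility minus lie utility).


Step 1: U(truth) = value - payment = 39 - 31 = 8
Step 2: U(lie) = allocation - payment = 36 - 22 = 14
Step 3: IC gap = 8 - 14 = -6

-6


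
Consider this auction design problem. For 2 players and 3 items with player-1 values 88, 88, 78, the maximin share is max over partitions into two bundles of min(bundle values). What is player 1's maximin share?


Step 1: Item values = 88, 88, 78
Step 2: Enumerate all 2-bundle partitions and take the smaller bundle:
  Partition 1: {88} vs {88,78} -> bundles 88, 166; min = 88
  Partition 2: {88} vs {88,78} -> bundles 88, 166; min = 88
  Partition 3: {78} vs {88,88} -> bundles 78, 176; min = 78
Step 3: MMS = max(88, 88, 78) = 88

88


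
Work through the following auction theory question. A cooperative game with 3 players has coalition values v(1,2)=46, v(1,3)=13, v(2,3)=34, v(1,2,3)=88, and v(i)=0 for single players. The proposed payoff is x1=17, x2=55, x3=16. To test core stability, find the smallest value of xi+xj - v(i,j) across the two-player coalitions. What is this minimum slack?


Step 1: Slack for coalition (1,2): x1+x2 - v12 = 72 - 46 = 26
Step 2: Slack for coalition (1,3): x1+x3 - v13 = 33 - 13 = 20
Step 3: Slack for coalition (2,3): x2+x3 - v23 = 71 - 34 = 37
Step 4: Minimum slack = min(26, 20, 37) = 20, attained by (1,3); no pair can gain by deviating, so the allocation is in the core

20


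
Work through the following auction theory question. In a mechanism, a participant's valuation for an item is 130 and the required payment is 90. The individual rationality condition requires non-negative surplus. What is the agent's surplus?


Step 1: Surplus = value - payment = 130 - 90 = 40
Step 2: IR is satisfied (surplus >= 0)

40


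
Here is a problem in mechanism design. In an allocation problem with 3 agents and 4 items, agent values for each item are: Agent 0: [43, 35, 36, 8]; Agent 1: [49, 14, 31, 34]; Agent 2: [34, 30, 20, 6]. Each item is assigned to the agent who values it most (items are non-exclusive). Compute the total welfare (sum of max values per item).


Step 1: For each item, find the maximum value among all agents.
Step 2: Item 0 -> Agent 1 (value 49)
Step 3: Item 1 -> Agent 0 (value 35)
Step 4: Item 2 -> Agent 0 (value 36)
Step 5: Item 3 -> Agent 1 (value 34)
Step 6: Total welfare = 49 + 35 + 36 + 34 = 154

154


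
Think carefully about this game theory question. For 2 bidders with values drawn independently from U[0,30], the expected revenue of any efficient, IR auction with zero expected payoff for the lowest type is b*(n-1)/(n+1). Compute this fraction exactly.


Step 1: By Revenue Equivalence, expected revenue = b*(n-1)/(n+1)
Step 2: Substituting n = 2, b = 30
Step 3: Revenue = 30*(2-1)/(2+1) = 30*1/3
Step 4: Revenue = 30/3 = 10

10


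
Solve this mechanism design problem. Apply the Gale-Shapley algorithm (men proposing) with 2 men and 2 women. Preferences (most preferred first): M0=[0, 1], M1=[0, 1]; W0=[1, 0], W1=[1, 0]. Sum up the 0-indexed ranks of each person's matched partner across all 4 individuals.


Step 1: Run Gale-Shapley (men propose, women hold best offer):
  M0 proposes to W0; she accepts
  M1 proposes to W0; she switches from M0
  M0 proposes to W1; she accepts
Step 2: Final matching: W0-M1, W1-M0
Step 3: 0-indexed ranks (man's rank of his match, then woman's): 0 + 0 + 1 + 1
Step 4: Total rank sum = 2

2


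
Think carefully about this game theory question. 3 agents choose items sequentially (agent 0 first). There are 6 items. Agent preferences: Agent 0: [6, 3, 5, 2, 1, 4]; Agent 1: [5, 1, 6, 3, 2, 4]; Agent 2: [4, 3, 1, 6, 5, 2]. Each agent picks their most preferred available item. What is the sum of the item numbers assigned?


Step 1: Agent 0 picks item 6
Step 2: Agent 1 picks item 5
Step 3: Agent 2 picks item 4
Step 4: Sum = 6 + 5 + 4 = 15

15


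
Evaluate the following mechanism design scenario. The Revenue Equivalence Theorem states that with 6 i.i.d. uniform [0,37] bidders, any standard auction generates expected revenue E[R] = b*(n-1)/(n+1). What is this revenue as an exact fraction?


Step 1: By Revenue Equivalence, expected revenue = b*(n-1)/(n+1)
Step 2: Substituting n = 6, b = 37
Step 3: Revenue = 37*(6-1)/(6+1) = 37*5/7
Step 4: Revenue = 185/7

185/7


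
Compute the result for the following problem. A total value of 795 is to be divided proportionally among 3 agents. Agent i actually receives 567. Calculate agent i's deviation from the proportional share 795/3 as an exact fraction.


Step 1: Proportional share = 795/3 = 265
Step 2: Agent's actual allocation = 567
Step 3: Excess = 567 - 265 = 302

302


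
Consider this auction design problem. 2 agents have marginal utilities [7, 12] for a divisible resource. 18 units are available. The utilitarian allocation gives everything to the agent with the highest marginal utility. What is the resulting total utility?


Step 1: The marginal utilities are [7, 12]
Step 2: The highest marginal utility is 12
Step 3: All 18 units go to that agent
Step 4: Total utility = 12 * 18 = 216

216


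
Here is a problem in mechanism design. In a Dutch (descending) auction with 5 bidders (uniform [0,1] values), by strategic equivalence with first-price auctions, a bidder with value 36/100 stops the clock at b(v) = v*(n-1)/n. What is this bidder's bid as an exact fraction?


Step 1: Dutch auctions are strategically equivalent to first-price auctions
Step 2: The equilibrium bid is b(v) = v*(n-1)/n
Step 3: b = 9/25 * 4/5
Step 4: b = 36/125

36/125


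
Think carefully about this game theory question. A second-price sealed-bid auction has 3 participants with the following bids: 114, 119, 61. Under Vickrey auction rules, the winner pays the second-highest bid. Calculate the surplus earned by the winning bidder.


Step 1: Sort bids in descending order: 119, 114, 61
Step 2: The winning bid is the highest: 119
Step 3: The payment equals the second-highest bid: 114
Step 4: Surplus = winner's bid - payment = 119 - 114 = 5

5


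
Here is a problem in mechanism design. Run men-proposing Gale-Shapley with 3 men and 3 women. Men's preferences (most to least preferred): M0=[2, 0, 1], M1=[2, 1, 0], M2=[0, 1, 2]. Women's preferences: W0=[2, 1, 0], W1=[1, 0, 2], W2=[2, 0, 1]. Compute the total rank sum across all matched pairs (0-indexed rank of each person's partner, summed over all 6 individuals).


Step 1: Run Gale-Shapley (men propose, women hold best offer):
  M0 proposes to W2; she accepts
  M1 proposes to W2; rejected
  M1 proposes to W1; she accepts
  M2 proposes to W0; she accepts
Step 2: Final matching: W0-M2, W1-M1, W2-M0
Step 3: 0-indexed ranks (man's rank of his match, then woman's): 0 + 0 + 1 + 0 + 0 + 1
Step 4: Total rank sum = 2

2


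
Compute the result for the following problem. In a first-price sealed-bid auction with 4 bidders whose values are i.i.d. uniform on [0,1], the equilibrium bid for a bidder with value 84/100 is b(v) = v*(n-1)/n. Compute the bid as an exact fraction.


Step 1: The symmetric BNE bidding function is b(v) = v * (n-1) / n
Step 2: Substitute v = 21/25 and n = 4
Step 3: b = 21/25 * 3/4
Step 4: b = 63/100

63/100


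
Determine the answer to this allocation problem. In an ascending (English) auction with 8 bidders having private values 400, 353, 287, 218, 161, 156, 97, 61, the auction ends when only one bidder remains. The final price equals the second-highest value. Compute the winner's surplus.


Step 1: Identify the highest value: 400
Step 2: Identify the second-highest value: 353
Step 3: The final price = second-highest value = 353
Step 4: Surplus = 400 - 353 = 47

47
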